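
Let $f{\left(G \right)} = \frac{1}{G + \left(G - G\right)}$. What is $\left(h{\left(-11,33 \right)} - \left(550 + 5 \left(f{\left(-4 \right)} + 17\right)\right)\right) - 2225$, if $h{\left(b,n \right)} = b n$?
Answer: $- \frac{12887}{4} \approx -3221.8$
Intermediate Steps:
$f{\left(G \right)} = \frac{1}{G}$ ($f{\left(G \right)} = \frac{1}{G + 0} = \frac{1}{G}$)
$\left(h{\left(-11,33 \right)} - \left(550 + 5 \left(f{\left(-4 \right)} + 17\right)\right)\right) - 2225 = \left(\left(-11\right) 33 - \left(550 + 5 \left(\frac{1}{-4} + 17\right)\right)\right) - 2225 = \left(-363 - \left(550 + 5 \left(- \frac{1}{4} + 17\right)\right)\right) - 2225 = \left(-363 - \frac{2535}{4}\right) - 2225 = - \frac{3987}{4} - 2225 = - \frac{12887}{4}$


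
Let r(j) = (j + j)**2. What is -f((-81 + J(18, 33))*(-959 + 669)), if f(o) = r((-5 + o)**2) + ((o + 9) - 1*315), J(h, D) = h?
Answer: -445183128898220464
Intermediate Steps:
r(j) = 4*j**2 (r(j) = (2*j)**2 = 4*j**2)
f(o) = -306 + o + 4*(-5 + o)**4 (f(o) = 4*((-5 + o)**2)**2 + ((o + 9) - 1*315) = 4*(-5 + o)**4 + ((9 + o) - 315) = 4*(-5 + o)**4 + (-306 + o) = -306 + o + 4*(-5 + o)**4)
-f((-81 + J(18, 33))*(-959 + 669)) = -(-306 + (-81 + 18)*(-959 + 669) + 4*(-5 + (-81 + 18)*(-959 + 669))**4) = -(-306 - 63*(-290) + 4*(-5 - 63*(-290))**4) = -(-306 + 18270 + 4*(-5 + 18270)**4) = -(-306 + 18270 + 4*18265**4) = -(-306 + 18270 + 4*111295782224550625) = -(-306 + 18270 + 445183128898202500) = -1*445183128898220464 = -445183128898220464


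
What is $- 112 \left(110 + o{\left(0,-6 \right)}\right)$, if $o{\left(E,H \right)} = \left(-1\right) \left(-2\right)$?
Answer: $-12544$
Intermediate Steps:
$o{\left(E,H \right)} = 2$
$- 112 \left(110 + o{\left(0,-6 \right)}\right) = - 112 \left(110 + 2\right) = \left(-112\right) 112 = -12544$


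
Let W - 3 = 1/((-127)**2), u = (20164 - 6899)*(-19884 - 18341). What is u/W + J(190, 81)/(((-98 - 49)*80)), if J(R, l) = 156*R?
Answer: -400735924260543/2371012 ≈ -1.6901e+8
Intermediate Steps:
u = -507054625 (u = 13265*(-38225) = -507054625)
W = 48388/16129 (W = 3 + 1/((-127)**2) = 3 + 1/16129 = 48388/16129 ≈ 3.0001)
u/W + J(190, 81)/(((-98 - 49)*80)) = -507054625/48388/16129 + (156*190)/(((-98 - 49)*80)) = -507054625*16129/48388 + 29640/((-147*80)) = -8178284046625/48388 + 29640/(-11760) = -8178284046625/48388 + 29640*(-1/11760) = -8178284046625/48388 - 247/98 = -400735924260543/2371012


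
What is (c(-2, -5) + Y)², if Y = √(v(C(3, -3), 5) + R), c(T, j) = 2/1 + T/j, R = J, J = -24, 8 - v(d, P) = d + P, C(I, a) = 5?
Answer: -506/25 + 24*I*√26/5 ≈ -20.24 + 24.475*I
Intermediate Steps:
v(d, P) = 8 - P - d (v(d, P) = 8 - (d + P) = 8 - (P + d) = 8 + (-P - d) = 8 - P - d)
R = -24
c(T, j) = 2 + T/j (c(T, j) = 2*1 + T/j = 2 + T/j)
Y = I*√26 (Y = √((8 - 1*5 - 1*5) - 24) = √((8 - 5 - 5) - 24) = √(-2 - 24) = √(-26) = I*√26 ≈ 5.099*I)
(c(-2, -5) + Y)² = ((2 - 2/(-5)) + I*√26)² = ((2 - 2*(-⅕)) + I*√26)² = ((2 + ⅖) + I*√26)² = (12/5 + I*√26)²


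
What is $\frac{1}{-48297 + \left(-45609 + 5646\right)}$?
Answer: $- \frac{1}{88260} \approx -1.133 \cdot 10^{-5}$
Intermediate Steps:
$\frac{1}{-48297 + \left(-45609 + 5646\right)} = \frac{1}{-48297 - 39963} = \frac{1}{-88260} = - \frac{1}{88260}$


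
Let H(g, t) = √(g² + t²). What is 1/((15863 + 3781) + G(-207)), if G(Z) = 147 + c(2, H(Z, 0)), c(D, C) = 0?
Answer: 1/19791 ≈ 5.0528e-5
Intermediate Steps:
G(Z) = 147 (G(Z) = 147 + 0 = 147)
1/((15863 + 3781) + G(-207)) = 1/((15863 + 3781) + 147) = 1/(19644 + 147) = 1/19791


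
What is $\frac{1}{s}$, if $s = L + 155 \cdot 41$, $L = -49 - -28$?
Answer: $\frac{1}{6334} \approx 0.00015788$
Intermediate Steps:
$L = -21$ ($L = -49 + 28 = -21$)
$s = 6334$ ($s = -21 + 155 \cdot 41 = -21 + 6355 = 6334$)
$\frac{1}{s} = \frac{1}{6334}$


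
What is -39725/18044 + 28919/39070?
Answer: -515120657/352489540 ≈ -1.4614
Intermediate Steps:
-39725/18044 + 28919/39070 = -515120657/352489540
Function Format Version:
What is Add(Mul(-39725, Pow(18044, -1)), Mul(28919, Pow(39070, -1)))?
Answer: Rational(-515120657, 352489540) ≈ -1.4614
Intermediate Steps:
Add(Mul(-39725, Pow(18044, -1)), Mul(28919, Pow(39070, -1))) = Add(Mul(-39725, Rational(1, 18044)), Mul(28919, Rational(1, 39070))) = Add(Rational(-39725, 18044), Rational(28919, 39070)) = Rational(-515120657, 352489540)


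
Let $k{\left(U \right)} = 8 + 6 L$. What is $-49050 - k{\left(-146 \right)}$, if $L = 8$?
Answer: $-49106$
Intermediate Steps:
$k{\left(U \right)} = 56$ ($k{\left(U \right)} = 8 + 6 \cdot 8 = 8 + 48 = 56$)
$-49050 - k{\left(-146 \right)} = -49050 - 56 = -49106$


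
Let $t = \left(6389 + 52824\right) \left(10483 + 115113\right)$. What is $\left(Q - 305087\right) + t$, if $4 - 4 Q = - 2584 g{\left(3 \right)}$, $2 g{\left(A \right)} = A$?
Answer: $7436611831$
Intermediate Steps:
$t = 7436915948$ ($t = 59213 \cdot 125596 = 7436915948$)
$g{\left(A \right)} = \frac{A}{2}$
$Q = 970$ ($Q = 1 - \frac{\left(-2584\right) \frac{1}{2} \cdot 3}{4} = 1 - \frac{\left(-2584\right) \frac{3}{2}}{4} = 1 - -969 = 1 + 969 = 970$)
$\left(Q - 305087\right) + t = \left(970 - 305087\right) + 7436915948 = -304117 + 7436915948 = 7436611831$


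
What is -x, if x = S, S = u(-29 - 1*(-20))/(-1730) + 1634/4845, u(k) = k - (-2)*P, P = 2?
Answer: -30011/88230 ≈ -0.34015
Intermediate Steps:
u(k) = 4 + k (u(k) = k - (-2)*2 = k - 1*(-4) = k + 4 = 4 + k)
S = 30011/88230 (S = (4 + (-29 - 1*(-20)))/(-1730) + 1634/4845 = (4 + (-29 + 20))*(-1/1730) + 1634*(1/4845) = (4 - 9)*(-1/1730) + 86/255 = -5*(-1/1730) + 86/255 = 1/346 + 86/255 = 30011/88230 ≈ 0.34015)
x = 30011/88230 ≈ 0.34015
-x = -1*30011/88230 = -30011/88230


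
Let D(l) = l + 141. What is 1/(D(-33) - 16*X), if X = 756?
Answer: -1/11988 ≈ -8.3417e-5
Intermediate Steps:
D(l) = 141 + l
1/(D(-33) - 16*X) = 1/((141 - 33) - 16*756) = 1/(108 - 12096) = 1/(-11988) = -1/11988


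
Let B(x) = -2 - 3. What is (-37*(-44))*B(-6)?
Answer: -8140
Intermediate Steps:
B(x) = -5
(-37*(-44))*B(-6) = -37*(-44)*(-5) = 1628*(-5) = -8140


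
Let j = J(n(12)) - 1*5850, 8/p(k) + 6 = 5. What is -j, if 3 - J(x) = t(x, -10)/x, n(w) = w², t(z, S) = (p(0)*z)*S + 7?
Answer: 853495/144 ≈ 5927.0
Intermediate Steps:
p(k) = -8 (p(k) = 8/(-6 + 5) = 8/(-1) = 8*(-1) = -8)
t(z, S) = 7 - 8*S*z (t(z, S) = (-8*z)*S + 7 = -8*S*z + 7 = 7 - 8*S*z)
J(x) = 3 - (7 + 80*x)/x (J(x) = 3 - (7 - 8*(-10)*x)/x = 3 - (7 + 80*x)/x)
j = -853495/144 (j = (-77 - 7/(12²)) - 1*5850 = (-77 - 7/144) - 5850 = -11095/144 - 5850 = -853495/144 ≈ -5927.0)
-j = -1*(-853495/144) = 853495/144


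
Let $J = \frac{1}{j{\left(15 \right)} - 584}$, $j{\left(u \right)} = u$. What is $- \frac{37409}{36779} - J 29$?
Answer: $- \frac{20219130}{20927251} \approx -0.96616$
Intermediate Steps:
$J = - \frac{1}{569}$ ($J = \frac{1}{15 - 584} = \frac{1}{-569} = - \frac{1}{569} \approx -0.0017575$)
$- \frac{37409}{36779} - J 29 = - \frac{37409}{36779} - \left(- \frac{1}{569}\right) 29 = \left(-37409\right) \frac{1}{36779} - - \frac{29}{569} = - \frac{37409}{36779} + \frac{29}{569} = - \frac{20219130}{20927251}$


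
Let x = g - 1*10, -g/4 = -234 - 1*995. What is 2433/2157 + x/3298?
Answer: 3101046/1185631 ≈ 2.6155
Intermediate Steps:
g = 4916 (g = -4*(-234 - 1*995) = -4*(-234 - 995) = -4*(-1229) = 4916)
x = 4906 (x = 4916 - 1*10 = 4916 - 10 = 4906)
2433/2157 + x/3298 = 2433/2157 + 4906/3298 = 2433*(1/2157) + 4906*(1/3298) = 811/719 + 2453/1649 = 3101046/1185631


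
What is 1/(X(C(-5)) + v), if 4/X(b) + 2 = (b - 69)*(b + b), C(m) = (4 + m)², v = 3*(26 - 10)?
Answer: 69/3310 ≈ 0.020846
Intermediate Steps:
v = 48 (v = 3*16 = 48)
X(b) = 4/(-2 + 2*b*(-69 + b)) (X(b) = 4/(-2 + (b - 69)*(b + b)) = 4/(-2 + (-69 + b)*(2*b)) = 4/(-2 + 2*b*(-69 + b)))
1/(X(C(-5)) + v) = 1/(2/(-1 + ((4 - 5)²)² - 69*(4 - 5)²) + 48) = 1/(2/(-1 + ((-1)²)² - 69*(-1)²) + 48) = 1/(2/(-1 + 1² - 69*1) + 48) = 1/(2/(-1 + 1 - 69) + 48) = 1/(2/(-69) + 48) = 1/(2*(-1/69) + 48) = 1/(-2/69 + 48) = 1/(3310/69) = 69/3310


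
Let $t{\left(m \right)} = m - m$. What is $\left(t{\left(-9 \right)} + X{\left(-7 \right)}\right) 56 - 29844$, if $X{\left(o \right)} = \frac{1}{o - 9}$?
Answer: $- \frac{59695}{2} \approx -29848.0$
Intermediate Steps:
$X{\left(o \right)} = \frac{1}{-9 + o}$
$t{\left(m \right)} = 0$
$\left(t{\left(-9 \right)} + X{\left(-7 \right)}\right) 56 - 29844 = \left(0 + \frac{1}{-9 - 7}\right) 56 - 29844 = \left(0 + \frac{1}{-16}\right) 56 - 29844 = \left(0 - \frac{1}{16}\right) 56 - 29844 = \left(- \frac{1}{16}\right) 56 - 29844 = - \frac{7}{2} - 29844 = - \frac{59695}{2}$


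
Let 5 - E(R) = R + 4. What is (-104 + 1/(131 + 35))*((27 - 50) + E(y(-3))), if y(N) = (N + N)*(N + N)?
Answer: 500627/83 ≈ 6031.6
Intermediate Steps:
y(N) = 4*N**2 (y(N) = (2*N)*(2*N) = 4*N**2)
E(R) = 1 - R (E(R) = 5 - (R + 4) = 5 - (4 + R) = 5 + (-4 - R) = 1 - R)
(-104 + 1/(131 + 35))*((27 - 50) + E(y(-3))) = (-104 + 1/(131 + 35))*((27 - 50) + (1 - 4*(-3)**2)) = (-104 + 1/166)*(-23 + (1 - 4*9)) = (-104 + 1/166)*(-23 + (1 - 1*36)) = -17263*(-23 + (1 - 36))/166 = -17263*(-23 - 35)/166 = -17263/166*(-58) = 500627/83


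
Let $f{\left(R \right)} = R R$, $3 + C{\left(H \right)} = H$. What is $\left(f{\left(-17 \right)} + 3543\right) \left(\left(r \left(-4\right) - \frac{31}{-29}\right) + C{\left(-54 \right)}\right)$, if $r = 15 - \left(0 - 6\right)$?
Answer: $- \frac{15550256}{29} \approx -5.3622 \cdot 10^{5}$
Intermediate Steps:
$C{\left(H \right)} = -3 + H$
$r = 21$ ($r = 15 - -6 = 15 + 6 = 21$)
$f{\left(R \right)} = R^{2}$
$\left(f{\left(-17 \right)} + 3543\right) \left(\left(r \left(-4\right) - \frac{31}{-29}\right) + C{\left(-54 \right)}\right) = \left(\left(-17\right)^{2} + 3543\right) \left(\left(21 \left(-4\right) - \frac{31}{-29}\right) - 57\right) = \left(289 + 3543\right) \left(\left(-84 - - \frac{31}{29}\right) - 57\right) = 3832 \left(\left(-84 + \frac{31}{29}\right) - 57\right) = 3832 \left(- \frac{2405}{29} - 57\right) = 3832 \left(- \frac{4058}{29}\right) = - \frac{15550256}{29}$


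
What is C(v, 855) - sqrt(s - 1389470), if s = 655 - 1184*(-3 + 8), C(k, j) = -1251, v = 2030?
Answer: -1251 - I*sqrt(1394735) ≈ -1251.0 - 1181.0*I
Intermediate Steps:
s = -5265 (s = 655 - 1184*5 = 655 - 148*40 = 655 - 5920 = -5265)
C(v, 855) - sqrt(s - 1389470) = -1251 - sqrt(-5265 - 1389470) = -1251 - sqrt(-1394735) = -1251 - I*sqrt(1394735)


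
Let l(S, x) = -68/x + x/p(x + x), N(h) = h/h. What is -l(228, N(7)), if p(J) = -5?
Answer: 341/5 ≈ 68.200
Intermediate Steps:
N(h) = 1
l(S, x) = -68/x - x/5 (l(S, x) = -68/x + x/(-5) = -68/x + x*(-⅕) = -68/x - x/5)
-l(228, N(7)) = -(-68/1 - ⅕*1) = -(-68*1 - ⅕) = -(-68 - ⅕) = -1*(-341/5) = 341/5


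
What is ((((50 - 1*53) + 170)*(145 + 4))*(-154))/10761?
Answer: -3831982/10761 ≈ -356.10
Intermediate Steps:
((((50 - 1*53) + 170)*(145 + 4))*(-154))/10761 = ((((50 - 53) + 170)*149)*(-154))*(1/10761) = (((-3 + 170)*149)*(-154))*(1/10761) = ((167*149)*(-154))*(1/10761) = (24883*(-154))*(1/10761) = -3831982*1/10761 = -3831982/10761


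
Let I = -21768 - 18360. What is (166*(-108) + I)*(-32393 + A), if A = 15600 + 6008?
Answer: 626133960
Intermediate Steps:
A = 21608
I = -40128
(166*(-108) + I)*(-32393 + A) = (166*(-108) - 40128)*(-32393 + 21608) = (-17928 - 40128)*(-10785) = -58056*(-10785) = 626133960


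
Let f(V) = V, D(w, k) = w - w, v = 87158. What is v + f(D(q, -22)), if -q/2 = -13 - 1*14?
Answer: 87158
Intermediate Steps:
q = 54 (q = -2*(-13 - 1*14) = -2*(-13 - 14) = -2*(-27) = 54)
D(w, k) = 0
v + f(D(q, -22)) = 87158 + 0 = 87158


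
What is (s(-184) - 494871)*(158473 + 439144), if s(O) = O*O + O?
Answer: -275620362783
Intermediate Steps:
s(O) = O + O² (s(O) = O² + O = O + O²)
(s(-184) - 494871)*(158473 + 439144) = (-184*(1 - 184) - 494871)*(158473 + 439144) = (-184*(-183) - 494871)*597617 = (33672 - 494871)*597617 = -461199*597617 = -275620362783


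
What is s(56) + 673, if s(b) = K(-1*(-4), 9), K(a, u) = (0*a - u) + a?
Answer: 668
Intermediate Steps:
K(a, u) = a - u (K(a, u) = (0 - u) + a = -u + a = a - u)
s(b) = -5 (s(b) = -1*(-4) - 1*9 = 4 - 9 = -5)
s(56) + 673 = -5 + 673 = 668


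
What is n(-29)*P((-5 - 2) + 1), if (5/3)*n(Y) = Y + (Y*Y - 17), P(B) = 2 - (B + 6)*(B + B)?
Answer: 954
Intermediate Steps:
P(B) = 2 - 2*B*(6 + B) (P(B) = 2 - (6 + B)*2*B = 2 - 2*B*(6 + B))
n(Y) = -51/5 + 3*Y/5 + 3*Y²/5 (n(Y) = 3*(Y + (Y*Y - 17))/5 = 3*(Y + (Y² - 17))/5 = 3*(Y + (-17 + Y²))/5 = 3*(-17 + Y + Y²)/5 = -51/5 + 3*Y/5 + 3*Y²/5)
n(-29)*P((-5 - 2) + 1) = (-51/5 + (⅗)*(-29) + (⅗)*(-29)²)*(2 - 12*((-5 - 2) + 1) - 2*((-5 - 2) + 1)²) = (-51/5 - 87/5 + (⅗)*841)*(2 - 12*(-7 + 1) - 2*(-7 + 1)²) = (-51/5 - 87/5 + 2523/5)*(2 - 12*(-6) - 2*(-6)²) = 477*(2 + 72 - 2*36) = 477*(2 + 72 - 72) = 477*2 = 954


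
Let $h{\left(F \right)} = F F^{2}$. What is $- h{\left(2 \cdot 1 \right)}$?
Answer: $-8$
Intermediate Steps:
$h{\left(F \right)} = F^{3}$
$- h{\left(2 \cdot 1 \right)} = - \left(2 \cdot 1\right)^{3} = - 2^{3} = \left(-1\right) 8 = -8$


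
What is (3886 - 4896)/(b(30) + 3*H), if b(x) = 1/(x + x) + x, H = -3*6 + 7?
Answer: 60600/179 ≈ 338.55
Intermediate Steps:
H = -11 (H = -18 + 7 = -11)
b(x) = x + 1/(2*x) (b(x) = 1/(2*x) + x = x + 1/(2*x))
(3886 - 4896)/(b(30) + 3*H) = (3886 - 4896)/((30 + (½)/30) + 3*(-11)) = -1010/((30 + (½)*(1/30)) - 33) = -1010/((30 + 1/60) - 33) = -1010/(1801/60 - 33) = -1010/(-179/60) = -1010*(-60/179) = 60600/179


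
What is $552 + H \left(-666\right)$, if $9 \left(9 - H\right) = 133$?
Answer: $4400$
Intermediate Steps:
$H = - \frac{52}{9}$ ($H = 9 - \frac{133}{9} = - \frac{52}{9} \approx -5.7778$)
$552 + H \left(-666\right) = 552 - -3848 = 552 + 3848 = 4400$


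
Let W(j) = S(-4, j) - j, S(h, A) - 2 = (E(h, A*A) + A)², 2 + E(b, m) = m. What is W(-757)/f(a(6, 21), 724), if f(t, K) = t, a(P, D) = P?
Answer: 327515844859/6 ≈ 5.4586e+10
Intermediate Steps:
E(b, m) = -2 + m
S(h, A) = 2 + (-2 + A + A²)² (S(h, A) = 2 + ((-2 + A*A) + A)² = 2 + ((-2 + A²) + A)² = 2 + (-2 + A + A²)²)
W(j) = 2 + (-2 + j + j²)² - j (W(j) = (2 + (-2 + j + j²)²) - j = 2 + (-2 + j + j²)² - j)
W(-757)/f(a(6, 21), 724) = (2 + (-2 - 757 + (-757)²)² - 1*(-757))/6 = (2 + (-2 - 757 + 573049)² + 757)*(⅙) = (2 + 572290² + 757)*(⅙) = (2 + 327515844100 + 757)*(⅙) = 327515844859*(⅙) = 327515844859/6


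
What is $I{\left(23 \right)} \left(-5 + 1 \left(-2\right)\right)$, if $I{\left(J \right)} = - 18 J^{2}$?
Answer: $66654$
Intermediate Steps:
$I{\left(23 \right)} \left(-5 + 1 \left(-2\right)\right) = - 18 \cdot 23^{2} \left(-5 + 1 \left(-2\right)\right) = \left(-18\right) 529 \left(-5 - 2\right) = \left(-9522\right) \left(-7\right) = 66654$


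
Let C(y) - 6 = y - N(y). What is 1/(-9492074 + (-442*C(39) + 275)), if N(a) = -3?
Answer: -1/9513015 ≈ -1.0512e-7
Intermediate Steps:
C(y) = 9 + y (C(y) = 6 + (y - 1*(-3)) = 6 + (y + 3) = 6 + (3 + y) = 9 + y)
1/(-9492074 + (-442*C(39) + 275)) = 1/(-9492074 + (-442*(9 + 39) + 275)) = 1/(-9492074 + (-442*48 + 275)) = 1/(-9492074 + (-21216 + 275)) = 1/(-9492074 - 20941) = 1/(-9513015) = -1/9513015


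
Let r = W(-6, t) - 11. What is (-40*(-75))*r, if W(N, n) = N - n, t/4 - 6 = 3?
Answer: -159000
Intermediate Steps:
t = 36 (t = 24 + 4*3 = 24 + 12 = 36)
r = -53 (r = (-6 - 1*36) - 11 = (-6 - 36) - 11 = -42 - 11 = -53)
(-40*(-75))*r = -40*(-75)*(-53) = 3000*(-53) = -159000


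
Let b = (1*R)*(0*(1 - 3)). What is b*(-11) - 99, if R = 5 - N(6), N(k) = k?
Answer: -99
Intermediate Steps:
R = -1 (R = 5 - 1*6 = 5 - 6 = -1)
b = 0 (b = (1*(-1))*(0*(1 - 3)) = -0*(-2) = -1*0 = 0)
b*(-11) - 99 = 0*(-11) - 99 = 0 - 99 = -99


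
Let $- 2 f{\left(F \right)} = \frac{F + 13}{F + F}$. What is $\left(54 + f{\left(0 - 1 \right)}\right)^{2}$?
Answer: $3249$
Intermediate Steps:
$f{\left(F \right)} = - \frac{13 + F}{4 F}$ ($f{\left(F \right)} = - \frac{\left(F + 13\right) \frac{1}{F + F}}{2} = - \frac{\left(13 + F\right) \frac{1}{2 F}}{2} = - \frac{\frac{1}{2} \frac{1}{F} \left(13 + F\right)}{2} = - \frac{13 + F}{4 F}$)
$\left(54 + f{\left(0 - 1 \right)}\right)^{2} = \left(54 + \frac{-13 - \left(0 - 1\right)}{4 \left(0 - 1\right)}\right)^{2} = \left(54 + \frac{-13 - -1}{4 \left(-1\right)}\right)^{2} = \left(54 + \frac{1}{4} \left(-1\right) \left(-13 + 1\right)\right)^{2} = \left(54 + \frac{1}{4} \left(-1\right) \left(-12\right)\right)^{2} = \left(54 + 3\right)^{2} = 57^{2} = 3249$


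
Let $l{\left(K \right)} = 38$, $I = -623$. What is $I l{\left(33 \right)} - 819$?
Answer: $-24493$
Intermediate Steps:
$I l{\left(33 \right)} - 819 = \left(-623\right) 38 - 819 = -23674 - 819 = -24493$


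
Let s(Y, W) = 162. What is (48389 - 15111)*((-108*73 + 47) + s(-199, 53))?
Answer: -255408650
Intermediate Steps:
(48389 - 15111)*((-108*73 + 47) + s(-199, 53)) = (48389 - 15111)*((-108*73 + 47) + 162) = 33278*((-7884 + 47) + 162) = 33278*(-7837 + 162) = 33278*(-7675) = -255408650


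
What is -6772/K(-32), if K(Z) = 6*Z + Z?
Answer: 1693/56 ≈ 30.232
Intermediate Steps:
K(Z) = 7*Z
-6772/K(-32) = -6772/(7*(-32)) = -6772/(-224) = -6772*(-1/224) = 1693/56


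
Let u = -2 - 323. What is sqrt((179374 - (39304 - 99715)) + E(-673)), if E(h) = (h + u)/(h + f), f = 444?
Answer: 9*sqrt(155244367)/229 ≈ 489.68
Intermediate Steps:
u = -325
E(h) = (-325 + h)/(444 + h) (E(h) = (h - 325)/(h + 444) = (-325 + h)/(444 + h))
sqrt((179374 - (39304 - 99715)) + E(-673)) = sqrt((179374 - (39304 - 99715)) + (-325 - 673)/(444 - 673)) = sqrt((179374 - 1*(-60411)) - 998/(-229)) = sqrt((179374 + 60411) - 1/229*(-998)) = sqrt(239785 + 998/229) = sqrt(54911763/229) = 9*sqrt(155244367)/229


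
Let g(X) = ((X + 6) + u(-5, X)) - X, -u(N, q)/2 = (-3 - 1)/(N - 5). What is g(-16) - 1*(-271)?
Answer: 1381/5 ≈ 276.20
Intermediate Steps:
u(N, q) = 8/(-5 + N) (u(N, q) = -2*(-3 - 1)/(N - 5) = -(-8)/(-5 + N) = 8/(-5 + N))
g(X) = 26/5 (g(X) = ((X + 6) + 8/(-5 - 5)) - X = ((6 + X) + 8/(-10)) - X = ((6 + X) + 8*(-⅒)) - X = ((6 + X) - ⅘) - X = (26/5 + X) - X = 26/5)
g(-16) - 1*(-271) = 26/5 - 1*(-271) = 26/5 + 271 = 1381/5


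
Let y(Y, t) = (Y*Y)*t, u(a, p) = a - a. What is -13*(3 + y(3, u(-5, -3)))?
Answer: -39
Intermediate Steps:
u(a, p) = 0
y(Y, t) = t*Y² (y(Y, t) = Y²*t = t*Y²)
-13*(3 + y(3, u(-5, -3))) = -13*(3 + 0*3²) = -13*(3 + 0*9) = -13*(3 + 0) = -13*3 = -39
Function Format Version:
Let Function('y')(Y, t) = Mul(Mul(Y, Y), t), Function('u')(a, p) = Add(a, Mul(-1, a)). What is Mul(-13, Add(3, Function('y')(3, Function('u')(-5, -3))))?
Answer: -39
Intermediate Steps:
Function('u')(a, p) = 0
Function('y')(Y, t) = Mul(t, Pow(Y, 2)) (Function('y')(Y, t) = Mul(Pow(Y, 2), t) = Mul(t, Pow(Y, 2)))
Mul(-13, Add(3, Function('y')(3, Function('u')(-5, -3)))) = Mul(-13, Add(3, Mul(0, Pow(3, 2)))) = Mul(-13, Add(3, Mul(0, 9))) = Mul(-13, Add(3, 0)) = Mul(-13, 3) = -39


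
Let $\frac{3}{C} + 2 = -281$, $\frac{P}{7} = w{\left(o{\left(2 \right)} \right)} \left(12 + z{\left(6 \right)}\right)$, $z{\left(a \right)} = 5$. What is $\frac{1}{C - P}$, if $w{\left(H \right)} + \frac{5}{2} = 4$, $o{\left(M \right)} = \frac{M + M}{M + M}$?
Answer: $- \frac{566}{101037} \approx -0.0056019$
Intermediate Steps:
$o{\left(M \right)} = 1$ ($o{\left(M \right)} = \frac{2 M}{2 M} = 2 M \frac{1}{2 M} = 1$)
$w{\left(H \right)} = \frac{3}{2}$ ($w{\left(H \right)} = - \frac{5}{2} + 4 = \frac{3}{2}$)
$P = \frac{357}{2}$ ($P = 7 \frac{3 \left(12 + 5\right)}{2} = 7 \cdot \frac{3}{2} \cdot 17 = 7 \cdot \frac{51}{2} = \frac{357}{2} \approx 178.5$)
$C = - \frac{3}{283}$ ($C = \frac{3}{-2 - 281} = \frac{3}{-283} = 3 \left(- \frac{1}{283}\right) = - \frac{3}{283} \approx -0.010601$)
$\frac{1}{C - P} = \frac{1}{- \frac{3}{283} - \frac{357}{2}} = \frac{1}{- \frac{101037}{566}} = - \frac{566}{101037}$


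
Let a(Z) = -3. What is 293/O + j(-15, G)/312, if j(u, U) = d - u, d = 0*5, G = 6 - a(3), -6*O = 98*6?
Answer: -14991/5096 ≈ -2.9417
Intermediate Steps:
O = -98 (O = -49*6/3 = -⅙*588 = -98)
G = 9 (G = 6 - 1*(-3) = 6 + 3 = 9)
d = 0
j(u, U) = -u (j(u, U) = 0 - u = -u)
293/O + j(-15, G)/312 = 293/(-98) - 1*(-15)/312 = 293*(-1/98) + 15*(1/312) = -293/98 + 5/104 = -14991/5096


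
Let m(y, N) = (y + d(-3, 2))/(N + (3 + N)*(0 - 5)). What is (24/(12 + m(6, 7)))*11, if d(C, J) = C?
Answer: 3784/171 ≈ 22.129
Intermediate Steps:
m(y, N) = (-3 + y)/(-15 - 4*N) (m(y, N) = (y - 3)/(N + (3 + N)*(0 - 5)) = (-3 + y)/(N + (3 + N)*(-5)) = (-3 + y)/(N + (-15 - 5*N)) = (-3 + y)/(-15 - 4*N))
(24/(12 + m(6, 7)))*11 = (24/(12 + (3 - 1*6)/(15 + 4*7)))*11 = (24/(12 + (3 - 6)/(15 + 28)))*11 = (24/(12 - 3/43))*11 = (24/(513/43))*11 = ((43/513)*24)*11 = (344/171)*11 = 3784/171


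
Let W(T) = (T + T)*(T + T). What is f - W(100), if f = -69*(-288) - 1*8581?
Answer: -28709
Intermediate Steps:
f = 11291 (f = 19872 - 8581 = 11291)
W(T) = 4*T² (W(T) = (2*T)*(2*T) = 4*T²)
f - W(100) = 11291 - 4*100² = 11291 - 4*10000 = 11291 - 1*40000 = 11291 - 40000 = -28709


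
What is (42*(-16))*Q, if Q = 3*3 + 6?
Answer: -10080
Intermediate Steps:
Q = 15 (Q = 9 + 6 = 15)
(42*(-16))*Q = (42*(-16))*15 = -672*15 = -10080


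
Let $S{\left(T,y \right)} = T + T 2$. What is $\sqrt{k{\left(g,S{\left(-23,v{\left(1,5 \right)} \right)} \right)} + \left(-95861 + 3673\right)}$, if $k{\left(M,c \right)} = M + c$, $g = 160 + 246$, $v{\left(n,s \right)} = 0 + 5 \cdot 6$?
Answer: $i \sqrt{91851} \approx 303.07 i$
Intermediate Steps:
$v{\left(n,s \right)} = 30$ ($v{\left(n,s \right)} = 0 + 30 = 30$)
$S{\left(T,y \right)} = 3 T$ ($S{\left(T,y \right)} = T + 2 T = 3 T$)
$g = 406$
$\sqrt{k{\left(g,S{\left(-23,v{\left(1,5 \right)} \right)} \right)} + \left(-95861 + 3673\right)} = \sqrt{\left(406 + 3 \left(-23\right)\right) + \left(-95861 + 3673\right)} = \sqrt{\left(406 - 69\right) - 92188} = \sqrt{337 - 92188} = \sqrt{-91851} = i \sqrt{91851}$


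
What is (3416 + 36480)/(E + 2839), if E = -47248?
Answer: -39896/44409 ≈ -0.89838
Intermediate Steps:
(3416 + 36480)/(E + 2839) = (3416 + 36480)/(-47248 + 2839) = 39896/(-44409) = 39896*(-1/44409) = -39896/44409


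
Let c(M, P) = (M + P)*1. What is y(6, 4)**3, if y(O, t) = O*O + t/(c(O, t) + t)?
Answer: 16387064/343 ≈ 47776.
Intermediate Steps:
c(M, P) = M + P
y(O, t) = O**2 + t/(O + 2*t) (y(O, t) = O*O + t/((O + t) + t) = O**2 + t/(O + 2*t))
y(6, 4)**3 = ((4 + 6**3 + 2*4*6**2)/(6 + 2*4))**3 = ((4 + 216 + 2*4*36)/(6 + 8))**3 = ((4 + 216 + 288)/14)**3 = ((1/14)*508)**3 = (254/7)**3 = 16387064/343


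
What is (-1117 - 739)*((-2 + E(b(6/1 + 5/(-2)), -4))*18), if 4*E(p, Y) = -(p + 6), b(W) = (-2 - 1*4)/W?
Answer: 718272/7 ≈ 1.0261e+5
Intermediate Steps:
b(W) = -6/W (b(W) = (-2 - 4)/W = -6/W)
E(p, Y) = -3/2 - p/4 (E(p, Y) = (-(p + 6))/4 = (-(6 + p))/4 = (-6 - p)/4 = -3/2 - p/4)
(-1117 - 739)*((-2 + E(b(6/1 + 5/(-2)), -4))*18) = (-1117 - 739)*((-2 + (-3/2 - (-3)/(2*(6/1 + 5/(-2)))))*18) = -1856*(-2 + (-3/2 - (-3)/(2*(6*1 + 5*(-½)))))*18 = -1856*(-2 + (-3/2 - (-3)/(2*(6 - 5/2))))*18 = -1856*(-2 + (-3/2 - (-3)/(2*7/2)))*18 = -1856*(-2 + (-3/2 - (-3)*2/(2*7)))*18 = -1856*(-2 + (-3/2 - ¼*(-12/7)))*18 = -1856*(-2 + (-3/2 + 3/7))*18 = -1856*(-2 - 15/14)*18 = -(-39904)*18/7 = -1856*(-387/7) = 718272/7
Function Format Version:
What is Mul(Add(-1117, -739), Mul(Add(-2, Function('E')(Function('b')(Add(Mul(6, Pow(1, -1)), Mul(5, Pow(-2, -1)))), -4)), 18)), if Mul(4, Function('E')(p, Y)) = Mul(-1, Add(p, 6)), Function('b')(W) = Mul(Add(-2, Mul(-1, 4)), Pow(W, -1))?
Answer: Rational(718272, 7) ≈ 1.0261e+5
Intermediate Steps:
Function('b')(W) = Mul(-6, Pow(W, -1)) (Function('b')(W) = Mul(Add(-2, -4), Pow(W, -1)) = Mul(-6, Pow(W, -1)))
Function('E')(p, Y) = Add(Rational(-3, 2), Mul(Rational(-1, 4), p)) (Function('E')(p, Y) = Mul(Rational(1, 4), Mul(-1, Add(p, 6))) = Mul(Rational(1, 4), Mul(-1, Add(6, p))) = Mul(Rational(1, 4), Add(-6, Mul(-1, p))) = Add(Rational(-3, 2), Mul(Rational(-1, 4), p)))
Mul(Add(-1117, -739), Mul(Add(-2, Function('E')(Function('b')(Add(Mul(6, Pow(1, -1)), Mul(5, Pow(-2, -1)))), -4)), 18)) = Mul(Add(-1117, -739), Mul(Add(-2, Add(Rational(-3, 2), Mul(Rational(-1, 4), Mul(-6, Pow(Add(Mul(6, Pow(1, -1)), Mul(5, Pow(-2, -1))), -1))))), 18)) = Mul(-1856, Mul(Add(-2, Add(Rational(-3, 2), Mul(Rational(-1, 4), Mul(-6, Pow(Add(Mul(6, 1), Mul(5, Rational(-1, 2))), -1))))), 18)) = Mul(-1856, Mul(Add(-2, Add(Rational(-3, 2), Mul(Rational(-1, 4), Mul(-6, Pow(Add(6, Rational(-5, 2)), -1))))), 18)) = Mul(-1856, Mul(Add(-2, Add(Rational(-3, 2), Mul(Rational(-1, 4), Mul(-6, Pow(Rational(7, 2), -1))))), 18)) = Mul(-1856, Mul(Add(-2, Add(Rational(-3, 2), Mul(Rational(-1, 4), Mul(-6, Rational(2, 7))))), 18)) = Mul(-1856, Mul(Add(-2, Add(Rational(-3, 2), Mul(Rational(-1, 4), Rational(-12, 7)))), 18)) = Mul(-1856, Mul(Add(-2, Add(Rational(-3, 2), Rational(3, 7))), 18)) = Mul(-1856, Mul(Add(-2, Rational(-15, 14)), 18)) = Mul(-1856, Mul(Rational(-43, 14), 18)) = Mul(-1856, Rational(-387, 7)) = Rational(718272, 7)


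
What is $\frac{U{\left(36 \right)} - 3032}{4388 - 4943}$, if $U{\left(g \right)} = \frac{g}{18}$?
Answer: $\frac{202}{37} \approx 5.4595$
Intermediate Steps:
$U{\left(g \right)} = \frac{g}{18}$ ($U{\left(g \right)} = g \frac{1}{18} = \frac{g}{18}$)
$\frac{U{\left(36 \right)} - 3032}{4388 - 4943} = \frac{\frac{1}{18} \cdot 36 - 3032}{4388 - 4943} = \frac{2 - 3032}{-555} = \left(-3030\right) \left(- \frac{1}{555}\right) = \frac{202}{37}$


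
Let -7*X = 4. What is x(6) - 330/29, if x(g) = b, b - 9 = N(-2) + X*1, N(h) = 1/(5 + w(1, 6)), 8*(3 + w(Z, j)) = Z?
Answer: -8559/3451 ≈ -2.4802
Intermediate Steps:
X = -4/7 (X = -1/7*4 = -4/7 ≈ -0.57143)
w(Z, j) = -3 + Z/8
N(h) = 8/17 (N(h) = 1/(5 + (-3 + (1/8)*1)) = 1/(5 + (-3 + 1/8)) = 1/(5 - 23/8) = 1/(17/8) = 8/17)
b = 1059/119 (b = 9 + (8/17 - 4/7*1) = 9 + (8/17 - 4/7) = 9 - 12/119 = 1059/119 ≈ 8.8992)
x(g) = 1059/119
x(6) - 330/29 = 1059/119 - 330/29 = -8559/3451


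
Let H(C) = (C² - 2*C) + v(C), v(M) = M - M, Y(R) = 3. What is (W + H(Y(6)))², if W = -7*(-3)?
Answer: 576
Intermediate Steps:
v(M) = 0
W = 21
H(C) = C² - 2*C (H(C) = (C² - 2*C) + 0 = C² - 2*C)
(W + H(Y(6)))² = (21 + 3*(-2 + 3))² = (21 + 3*1)² = (21 + 3)² = 24² = 576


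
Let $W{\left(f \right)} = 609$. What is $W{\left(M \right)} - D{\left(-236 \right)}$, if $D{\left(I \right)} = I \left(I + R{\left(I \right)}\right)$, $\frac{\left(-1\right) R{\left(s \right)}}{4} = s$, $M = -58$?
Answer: $167697$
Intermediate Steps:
$R{\left(s \right)} = - 4 s$
$D{\left(I \right)} = - 3 I^{2}$ ($D{\left(I \right)} = I \left(I - 4 I\right) = I \left(- 3 I\right) = - 3 I^{2}$)
$W{\left(M \right)} - D{\left(-236 \right)} = 609 - - 3 \left(-236\right)^{2} = 609 - \left(-3\right) 55696 = 609 - -167088 = 609 + 167088 = 167697$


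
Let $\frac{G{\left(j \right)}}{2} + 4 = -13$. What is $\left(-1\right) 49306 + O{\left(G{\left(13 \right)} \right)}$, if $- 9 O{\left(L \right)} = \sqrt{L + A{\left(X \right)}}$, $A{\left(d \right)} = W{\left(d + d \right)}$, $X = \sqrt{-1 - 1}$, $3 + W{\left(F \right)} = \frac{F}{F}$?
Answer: $-49306 - \frac{2 i}{3} \approx -49306.0 - 0.66667 i$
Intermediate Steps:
$G{\left(j \right)} = -34$ ($G{\left(j \right)} = -8 + 2 \left(-13\right) = -8 - 26 = -34$)
$W{\left(F \right)} = -2$ ($W{\left(F \right)} = -3 + \frac{F}{F} = -3 + 1 = -2$)
$X = i \sqrt{2}$ ($X = \sqrt{-2} = i \sqrt{2} \approx 1.4142 i$)
$A{\left(d \right)} = -2$
$O{\left(L \right)} = - \frac{\sqrt{-2 + L}}{9}$ ($O{\left(L \right)} = - \frac{\sqrt{L - 2}}{9} = - \frac{\sqrt{-2 + L}}{9}$)
$\left(-1\right) 49306 + O{\left(G{\left(13 \right)} \right)} = \left(-1\right) 49306 - \frac{\sqrt{-2 - 34}}{9} = -49306 - \frac{\sqrt{-36}}{9} = -49306 - \frac{6 i}{9} = -49306 - \frac{2 i}{3}$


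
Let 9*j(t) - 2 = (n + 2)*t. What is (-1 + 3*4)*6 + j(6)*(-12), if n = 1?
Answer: 118/3 ≈ 39.333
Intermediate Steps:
j(t) = 2/9 + t/3 (j(t) = 2/9 + ((1 + 2)*t)/9 = 2/9 + (3*t)/9 = 2/9 + t/3)
(-1 + 3*4)*6 + j(6)*(-12) = (-1 + 3*4)*6 + (2/9 + (⅓)*6)*(-12) = (-1 + 12)*6 + (2/9 + 2)*(-12) = 11*6 + (20/9)*(-12) = 66 - 80/3 = 118/3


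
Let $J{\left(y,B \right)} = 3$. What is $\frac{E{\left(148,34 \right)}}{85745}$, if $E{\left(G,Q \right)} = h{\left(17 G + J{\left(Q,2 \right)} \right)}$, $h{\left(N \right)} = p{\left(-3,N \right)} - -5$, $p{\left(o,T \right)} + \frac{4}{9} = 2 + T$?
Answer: $\frac{4546}{154341} \approx 0.029454$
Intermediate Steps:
$p{\left(o,T \right)} = \frac{14}{9} + T$ ($p{\left(o,T \right)} = - \frac{4}{9} + \left(2 + T\right) = \frac{14}{9} + T$)
$h{\left(N \right)} = \frac{59}{9} + N$ ($h{\left(N \right)} = \left(\frac{14}{9} + N\right) - -5 = \left(\frac{14}{9} + N\right) + 5 = \frac{59}{9} + N$)
$E{\left(G,Q \right)} = \frac{86}{9} + 17 G$ ($E{\left(G,Q \right)} = \frac{59}{9} + \left(17 G + 3\right) = \frac{59}{9} + \left(3 + 17 G\right) = \frac{86}{9} + 17 G$)
$\frac{E{\left(148,34 \right)}}{85745} = \frac{\frac{86}{9} + 17 \cdot 148}{85745} = \left(\frac{86}{9} + 2516\right) \frac{1}{85745} = \frac{22730}{9} \cdot \frac{1}{85745} = \frac{4546}{154341}$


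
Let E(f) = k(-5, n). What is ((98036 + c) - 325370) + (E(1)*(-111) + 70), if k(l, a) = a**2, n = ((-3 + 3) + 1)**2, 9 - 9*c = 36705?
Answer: -694357/3 ≈ -2.3145e+5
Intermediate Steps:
c = -12232/3 (c = 1 - 1/9*36705 = 1 - 12235/3 = -12232/3 ≈ -4077.3)
n = 1 (n = (0 + 1)**2 = 1**2 = 1)
E(f) = 1 (E(f) = 1**2 = 1)
((98036 + c) - 325370) + (E(1)*(-111) + 70) = ((98036 - 12232/3) - 325370) + (1*(-111) + 70) = (281876/3 - 325370) + (-111 + 70) = -694234/3 - 41 = -694357/3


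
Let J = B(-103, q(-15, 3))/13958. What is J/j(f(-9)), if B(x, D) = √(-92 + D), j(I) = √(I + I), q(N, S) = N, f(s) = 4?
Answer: I*√214/55832 ≈ 0.00026201*I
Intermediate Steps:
j(I) = √2*√I (j(I) = √(2*I) = √2*√I)
J = I*√107/13958 (J = √(-92 - 15)/13958 = √(-107)*(1/13958) = (I*√107)*(1/13958) = I*√107/13958 ≈ 0.00074109*I)
J/j(f(-9)) = (I*√107/13958)/((√2*√4)) = (I*√107/13958)/((√2*2)) = (I*√107/13958)/((2*√2)) = (I*√107/13958)*(√2/4) = I*√214/55832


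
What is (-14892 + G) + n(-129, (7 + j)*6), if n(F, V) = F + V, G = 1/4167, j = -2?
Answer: -62467496/4167 ≈ -14991.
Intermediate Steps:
G = 1/4167 ≈ 0.00023998
(-14892 + G) + n(-129, (7 + j)*6) = (-14892 + 1/4167) + (-129 + (7 - 2)*6) = -62054963/4167 + (-129 + 5*6) = -62054963/4167 + (-129 + 30) = -62054963/4167 - 99 = -62467496/4167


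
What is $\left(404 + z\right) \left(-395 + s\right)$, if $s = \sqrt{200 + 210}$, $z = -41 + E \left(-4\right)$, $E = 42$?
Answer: $-77025 + 195 \sqrt{410} \approx -73077.0$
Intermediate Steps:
$z = -209$ ($z = -41 + 42 \left(-4\right) = -41 - 168 = -209$)
$s = \sqrt{410} \approx 20.248$
$\left(404 + z\right) \left(-395 + s\right) = \left(404 - 209\right) \left(-395 + \sqrt{410}\right) = 195 \left(-395 + \sqrt{410}\right) = -77025 + 195 \sqrt{410}$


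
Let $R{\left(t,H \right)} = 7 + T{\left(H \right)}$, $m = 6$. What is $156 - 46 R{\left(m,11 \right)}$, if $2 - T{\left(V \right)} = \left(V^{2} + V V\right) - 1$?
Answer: $10828$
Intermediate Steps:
$T{\left(V \right)} = 3 - 2 V^{2}$ ($T{\left(V \right)} = 2 - \left(\left(V^{2} + V V\right) - 1\right) = 2 - \left(\left(V^{2} + V^{2}\right) - 1\right) = 2 - \left(2 V^{2} - 1\right) = 2 - \left(-1 + 2 V^{2}\right) = 3 - 2 V^{2}$)
$R{\left(t,H \right)} = 10 - 2 H^{2}$ ($R{\left(t,H \right)} = 7 - \left(-3 + 2 H^{2}\right) = 10 - 2 H^{2}$)
$156 - 46 R{\left(m,11 \right)} = 156 - 46 \left(10 - 2 \cdot 11^{2}\right) = 156 - 46 \left(10 - 242\right) = 156 - -10672 = 156 + 10672 = 10828$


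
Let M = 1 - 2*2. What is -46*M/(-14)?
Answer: -69/7 ≈ -9.8571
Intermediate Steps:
M = -3 (M = 1 - 4 = -3)
-46*M/(-14) = -46*(-3)/(-14) = 138*(-1/14) = -69/7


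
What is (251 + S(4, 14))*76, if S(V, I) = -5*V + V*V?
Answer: 18772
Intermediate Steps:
S(V, I) = V**2 - 5*V (S(V, I) = -5*V + V**2 = V**2 - 5*V)
(251 + S(4, 14))*76 = (251 + 4*(-5 + 4))*76 = (251 + 4*(-1))*76 = (251 - 4)*76 = 247*76 = 18772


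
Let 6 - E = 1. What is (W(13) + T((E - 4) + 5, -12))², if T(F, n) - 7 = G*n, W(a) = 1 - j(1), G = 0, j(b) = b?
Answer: 49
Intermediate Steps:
E = 5 (E = 6 - 1*1 = 6 - 1 = 5)
W(a) = 0 (W(a) = 1 - 1*1 = 1 - 1 = 0)
T(F, n) = 7 (T(F, n) = 7 + 0*n = 7 + 0 = 7)
(W(13) + T((E - 4) + 5, -12))² = (0 + 7)² = 7² = 49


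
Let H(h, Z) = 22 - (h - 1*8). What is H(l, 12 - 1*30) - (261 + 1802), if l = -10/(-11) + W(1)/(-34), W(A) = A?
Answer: -760671/374 ≈ -2033.9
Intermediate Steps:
l = 329/374 (l = -10/(-11) + 1/(-34) = -10*(-1/11) + 1*(-1/34) = 10/11 - 1/34 = 329/374 ≈ 0.87968)
H(h, Z) = 30 - h (H(h, Z) = 22 - (h - 8) = 22 - (-8 + h) = 22 + (8 - h) = 30 - h)
H(l, 12 - 1*30) - (261 + 1802) = (30 - 1*329/374) - (261 + 1802) = (30 - 329/374) - 1*2063 = 10891/374 - 2063 = -760671/374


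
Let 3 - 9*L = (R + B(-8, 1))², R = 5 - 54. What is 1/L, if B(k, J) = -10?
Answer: -9/3478 ≈ -0.0025877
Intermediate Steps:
R = -49
L = -3478/9 (L = ⅓ - (-49 - 10)²/9 = ⅓ - ⅑*(-59)² = ⅓ - ⅑*3481 = ⅓ - 3481/9 = -3478/9 ≈ -386.44)
1/L = 1/(-3478/9) = -9/3478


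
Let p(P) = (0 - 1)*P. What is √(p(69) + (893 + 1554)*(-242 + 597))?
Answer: 2*√217154 ≈ 932.00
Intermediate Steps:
p(P) = -P
√(p(69) + (893 + 1554)*(-242 + 597)) = √(-1*69 + (893 + 1554)*(-242 + 597)) = √(-69 + 2447*355) = √(-69 + 868685) = √868616 = 2*√217154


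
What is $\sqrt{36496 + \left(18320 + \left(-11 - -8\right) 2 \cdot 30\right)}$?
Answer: $2 \sqrt{13659} \approx 233.74$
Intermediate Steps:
$\sqrt{36496 + \left(18320 + \left(-11 - -8\right) 2 \cdot 30\right)} = \sqrt{36496 + \left(18320 + \left(-11 + 8\right) 2 \cdot 30\right)} = \sqrt{36496 + \left(18320 + \left(-3\right) 2 \cdot 30\right)} = \sqrt{36496 + \left(18320 - 180\right)} = \sqrt{36496 + 18140} = \sqrt{54636} = 2 \sqrt{13659}$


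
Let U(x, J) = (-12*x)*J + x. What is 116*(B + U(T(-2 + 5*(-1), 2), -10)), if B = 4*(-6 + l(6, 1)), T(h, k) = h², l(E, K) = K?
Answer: 685444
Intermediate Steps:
B = -20 (B = 4*(-6 + 1) = 4*(-5) = -20)
U(x, J) = x - 12*J*x (U(x, J) = -12*J*x + x = x - 12*J*x)
116*(B + U(T(-2 + 5*(-1), 2), -10)) = 116*(-20 + (-2 + 5*(-1))²*(1 - 12*(-10))) = 116*(-20 + (-2 - 5)²*(1 + 120)) = 116*(-20 + (-7)²*121) = 116*(-20 + 49*121) = 116*(-20 + 5929) = 116*5909 = 685444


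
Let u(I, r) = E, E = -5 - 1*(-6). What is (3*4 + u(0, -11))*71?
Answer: 923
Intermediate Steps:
E = 1 (E = -5 + 6 = 1)
u(I, r) = 1
(3*4 + u(0, -11))*71 = (3*4 + 1)*71 = (12 + 1)*71 = 13*71 = 923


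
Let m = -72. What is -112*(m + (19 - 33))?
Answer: 9632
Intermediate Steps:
-112*(m + (19 - 33)) = -112*(-72 + (19 - 33)) = -112*(-72 - 14) = -112*(-86) = 9632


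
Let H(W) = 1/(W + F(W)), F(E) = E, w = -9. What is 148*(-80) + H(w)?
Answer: -213121/18 ≈ -11840.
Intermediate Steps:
H(W) = 1/(2*W) (H(W) = 1/(W + W) = 1/(2*W))
148*(-80) + H(w) = 148*(-80) + (1/2)/(-9) = -11840 + (1/2)*(-1/9) = -11840 - 1/18 = -213121/18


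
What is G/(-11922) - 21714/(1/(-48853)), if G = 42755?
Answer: 12646786525969/11922 ≈ 1.0608e+9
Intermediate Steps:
G/(-11922) - 21714/(1/(-48853)) = 42755/(-11922) - 21714/(1/(-48853)) = 42755*(-1/11922) - 21714/(-1/48853) = -42755/11922 - 21714*(-48853) = -42755/11922 + 1060794042 = 12646786525969/11922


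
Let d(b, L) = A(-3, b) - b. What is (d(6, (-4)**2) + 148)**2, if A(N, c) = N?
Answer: 19321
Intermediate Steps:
d(b, L) = -3 - b
(d(6, (-4)**2) + 148)**2 = ((-3 - 1*6) + 148)**2 = ((-3 - 6) + 148)**2 = (-9 + 148)**2 = 139**2 = 19321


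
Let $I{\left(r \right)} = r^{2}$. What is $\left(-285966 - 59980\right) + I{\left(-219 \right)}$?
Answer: $-297985$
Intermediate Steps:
$\left(-285966 - 59980\right) + I{\left(-219 \right)} = \left(-285966 - 59980\right) + \left(-219\right)^{2} = -345946 + 47961 = -297985$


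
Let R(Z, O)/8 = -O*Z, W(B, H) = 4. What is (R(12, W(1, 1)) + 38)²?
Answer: 119716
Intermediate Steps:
R(Z, O) = -8*O*Z (R(Z, O) = 8*(-O*Z) = -8*O*Z)
(R(12, W(1, 1)) + 38)² = (-8*4*12 + 38)² = (-384 + 38)² = (-346)² = 119716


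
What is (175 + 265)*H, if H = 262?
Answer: 115280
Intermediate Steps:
(175 + 265)*H = (175 + 265)*262 = 440*262 = 115280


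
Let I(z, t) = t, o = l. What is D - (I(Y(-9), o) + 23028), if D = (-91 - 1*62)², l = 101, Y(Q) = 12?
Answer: 280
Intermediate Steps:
o = 101
D = 23409 (D = (-91 - 62)² = (-153)² = 23409)
D - (I(Y(-9), o) + 23028) = 23409 - (101 + 23028) = 23409 - 1*23129 = 23409 - 23129 = 280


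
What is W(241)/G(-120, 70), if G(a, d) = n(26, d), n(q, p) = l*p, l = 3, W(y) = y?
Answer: 241/210 ≈ 1.1476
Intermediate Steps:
n(q, p) = 3*p
G(a, d) = 3*d
W(241)/G(-120, 70) = 241/((3*70)) = 241/210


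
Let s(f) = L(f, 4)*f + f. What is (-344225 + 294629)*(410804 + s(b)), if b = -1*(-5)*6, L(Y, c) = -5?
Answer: -20368283664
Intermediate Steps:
b = 30 (b = 5*6 = 30)
s(f) = -4*f (s(f) = -5*f + f = -4*f)
(-344225 + 294629)*(410804 + s(b)) = (-344225 + 294629)*(410804 - 4*30) = -49596*(410804 - 120) = -49596*410684 = -20368283664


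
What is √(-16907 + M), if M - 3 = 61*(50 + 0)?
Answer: I*√13854 ≈ 117.7*I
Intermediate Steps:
M = 3053 (M = 3 + 61*(50 + 0) = 3 + 61*50 = 3 + 3050 = 3053)
√(-16907 + M) = √(-16907 + 3053) = √(-13854) = I*√13854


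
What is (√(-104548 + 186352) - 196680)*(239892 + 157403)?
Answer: -78139980600 + 794590*√20451 ≈ -7.8026e+10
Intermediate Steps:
(√(-104548 + 186352) - 196680)*(239892 + 157403) = (√81804 - 196680)*397295 = (2*√20451 - 196680)*397295 = (-196680 + 2*√20451)*397295 = -78139980600 + 794590*√20451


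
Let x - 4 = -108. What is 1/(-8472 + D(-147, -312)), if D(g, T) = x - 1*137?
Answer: -1/8713 ≈ -0.00011477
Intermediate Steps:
x = -104 (x = 4 - 108 = -104)
D(g, T) = -241 (D(g, T) = -104 - 1*137 = -104 - 137 = -241)
1/(-8472 + D(-147, -312)) = 1/(-8472 - 241) = 1/(-8713) = -1/8713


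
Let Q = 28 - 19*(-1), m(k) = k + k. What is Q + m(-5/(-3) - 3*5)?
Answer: 61/3 ≈ 20.333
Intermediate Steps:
m(k) = 2*k
Q = 47 (Q = 28 + 19 = 47)
Q + m(-5/(-3) - 3*5) = 47 + 2*(-5/(-3) - 3*5) = 47 + 2*(-5*(-1/3) - 15) = 47 + 2*(5/3 - 15) = 47 + 2*(-40/3) = 47 - 80/3 = 61/3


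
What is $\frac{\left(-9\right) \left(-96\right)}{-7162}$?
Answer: $- \frac{432}{3581} \approx -0.12064$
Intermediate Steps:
$\frac{\left(-9\right) \left(-96\right)}{-7162} = 864 \left(- \frac{1}{7162}\right) = - \frac{432}{3581}$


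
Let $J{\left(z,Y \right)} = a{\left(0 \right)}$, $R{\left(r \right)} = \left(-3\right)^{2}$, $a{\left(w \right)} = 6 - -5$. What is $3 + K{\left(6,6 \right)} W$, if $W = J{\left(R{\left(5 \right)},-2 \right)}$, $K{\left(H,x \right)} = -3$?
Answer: $-30$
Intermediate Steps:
$a{\left(w \right)} = 11$ ($a{\left(w \right)} = 6 + 5 = 11$)
$R{\left(r \right)} = 9$
$J{\left(z,Y \right)} = 11$
$W = 11$
$3 + K{\left(6,6 \right)} W = 3 - 33 = -30$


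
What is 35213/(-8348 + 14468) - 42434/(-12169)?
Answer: 688203077/74474280 ≈ 9.2408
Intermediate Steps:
35213/(-8348 + 14468) - 42434/(-12169) = 35213/6120 - 42434*(-1/12169) = 35213*(1/6120) + 42434/12169 = 35213/6120 + 42434/12169 = 688203077/74474280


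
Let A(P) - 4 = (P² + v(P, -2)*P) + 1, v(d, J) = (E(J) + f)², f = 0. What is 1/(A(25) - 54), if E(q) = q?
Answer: 1/676 ≈ 0.0014793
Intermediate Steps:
v(d, J) = J² (v(d, J) = (J + 0)² = J²)
A(P) = 5 + P² + 4*P (A(P) = 4 + ((P² + (-2)²*P) + 1) = 4 + ((P² + 4*P) + 1) = 4 + (1 + P² + 4*P) = 5 + P² + 4*P)
1/(A(25) - 54) = 1/((5 + 25² + 4*25) - 54) = 1/((5 + 625 + 100) - 54) = 1/(730 - 54) = 1/676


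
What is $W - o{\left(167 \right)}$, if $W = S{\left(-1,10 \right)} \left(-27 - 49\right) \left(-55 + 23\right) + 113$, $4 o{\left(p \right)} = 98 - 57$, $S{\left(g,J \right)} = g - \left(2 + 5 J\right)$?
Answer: $- \frac{515173}{4} \approx -1.2879 \cdot 10^{5}$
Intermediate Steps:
$S{\left(g,J \right)} = -2 + g - 5 J$ ($S{\left(g,J \right)} = g - \left(2 + 5 J\right) = -2 + g - 5 J$)
$o{\left(p \right)} = \frac{41}{4}$ ($o{\left(p \right)} = \frac{98 - 57}{4} = \frac{1}{4} \cdot 41 = \frac{41}{4}$)
$W = -128783$ ($W = \left(-2 - 1 - 50\right) \left(-27 - 49\right) \left(-55 + 23\right) + 113 = \left(-2 - 1 - 50\right) \left(\left(-76\right) \left(-32\right)\right) + 113 = \left(-53\right) 2432 + 113 = -128896 + 113 = -128783$)
$W - o{\left(167 \right)} = -128783 - \frac{41}{4} = - \frac{515173}{4}$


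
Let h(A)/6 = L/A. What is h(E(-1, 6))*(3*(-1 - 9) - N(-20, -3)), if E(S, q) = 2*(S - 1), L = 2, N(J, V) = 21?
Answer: 153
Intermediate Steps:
E(S, q) = -2 + 2*S (E(S, q) = 2*(-1 + S) = -2 + 2*S)
h(A) = 12/A (h(A) = 6*(2/A) = 12/A)
h(E(-1, 6))*(3*(-1 - 9) - N(-20, -3)) = (12/(-2 + 2*(-1)))*(3*(-1 - 9) - 1*21) = (12/(-2 - 2))*(3*(-10) - 21) = (12/(-4))*(-30 - 21) = (12*(-¼))*(-51) = -3*(-51) = 153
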